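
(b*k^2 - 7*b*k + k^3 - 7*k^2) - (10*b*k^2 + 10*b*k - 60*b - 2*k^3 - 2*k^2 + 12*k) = -9*b*k^2 - 17*b*k + 60*b + 3*k^3 - 5*k^2 - 12*k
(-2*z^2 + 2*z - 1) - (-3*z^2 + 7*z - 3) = z^2 - 5*z + 2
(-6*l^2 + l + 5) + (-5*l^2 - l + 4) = 9 - 11*l^2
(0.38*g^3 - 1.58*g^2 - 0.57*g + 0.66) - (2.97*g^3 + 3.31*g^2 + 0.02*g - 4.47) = -2.59*g^3 - 4.89*g^2 - 0.59*g + 5.13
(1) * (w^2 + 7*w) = w^2 + 7*w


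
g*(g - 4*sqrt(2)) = g^2 - 4*sqrt(2)*g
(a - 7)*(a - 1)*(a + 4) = a^3 - 4*a^2 - 25*a + 28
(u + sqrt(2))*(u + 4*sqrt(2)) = u^2 + 5*sqrt(2)*u + 8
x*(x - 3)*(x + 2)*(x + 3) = x^4 + 2*x^3 - 9*x^2 - 18*x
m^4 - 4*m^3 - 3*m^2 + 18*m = m*(m - 3)^2*(m + 2)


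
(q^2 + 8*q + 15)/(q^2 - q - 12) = (q + 5)/(q - 4)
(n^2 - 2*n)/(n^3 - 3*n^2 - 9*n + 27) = n*(n - 2)/(n^3 - 3*n^2 - 9*n + 27)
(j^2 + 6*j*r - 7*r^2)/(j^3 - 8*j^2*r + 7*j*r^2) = (-j - 7*r)/(j*(-j + 7*r))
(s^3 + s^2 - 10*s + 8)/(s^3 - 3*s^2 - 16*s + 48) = (s^2 - 3*s + 2)/(s^2 - 7*s + 12)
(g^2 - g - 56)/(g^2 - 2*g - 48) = (g + 7)/(g + 6)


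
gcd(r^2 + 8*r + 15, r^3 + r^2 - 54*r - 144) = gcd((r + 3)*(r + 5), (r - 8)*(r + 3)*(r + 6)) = r + 3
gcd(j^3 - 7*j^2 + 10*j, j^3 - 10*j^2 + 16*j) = j^2 - 2*j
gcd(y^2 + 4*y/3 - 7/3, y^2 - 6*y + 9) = 1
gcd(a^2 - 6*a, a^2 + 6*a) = a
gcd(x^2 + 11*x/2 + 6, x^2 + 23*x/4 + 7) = x + 4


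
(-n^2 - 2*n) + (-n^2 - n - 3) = -2*n^2 - 3*n - 3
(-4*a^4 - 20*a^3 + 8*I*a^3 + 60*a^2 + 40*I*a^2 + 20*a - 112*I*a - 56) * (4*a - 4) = -16*a^5 - 64*a^4 + 32*I*a^4 + 320*a^3 + 128*I*a^3 - 160*a^2 - 608*I*a^2 - 304*a + 448*I*a + 224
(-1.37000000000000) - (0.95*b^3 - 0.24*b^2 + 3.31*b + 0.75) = -0.95*b^3 + 0.24*b^2 - 3.31*b - 2.12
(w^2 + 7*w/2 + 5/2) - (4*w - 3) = w^2 - w/2 + 11/2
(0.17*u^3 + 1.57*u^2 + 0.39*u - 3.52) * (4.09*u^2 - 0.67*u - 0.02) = 0.6953*u^5 + 6.3074*u^4 + 0.5398*u^3 - 14.6895*u^2 + 2.3506*u + 0.0704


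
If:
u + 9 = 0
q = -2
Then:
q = -2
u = -9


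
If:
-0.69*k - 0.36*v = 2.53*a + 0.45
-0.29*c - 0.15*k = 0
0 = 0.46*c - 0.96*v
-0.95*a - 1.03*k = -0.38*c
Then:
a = -0.22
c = -0.09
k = 0.17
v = -0.04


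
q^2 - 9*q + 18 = (q - 6)*(q - 3)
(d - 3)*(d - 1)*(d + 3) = d^3 - d^2 - 9*d + 9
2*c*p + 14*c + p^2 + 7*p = (2*c + p)*(p + 7)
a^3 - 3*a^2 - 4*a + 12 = (a - 3)*(a - 2)*(a + 2)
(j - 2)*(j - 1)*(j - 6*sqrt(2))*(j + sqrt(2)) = j^4 - 5*sqrt(2)*j^3 - 3*j^3 - 10*j^2 + 15*sqrt(2)*j^2 - 10*sqrt(2)*j + 36*j - 24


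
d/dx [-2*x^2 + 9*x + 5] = 9 - 4*x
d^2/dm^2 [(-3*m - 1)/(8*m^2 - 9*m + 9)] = 2*(-(3*m + 1)*(16*m - 9)^2 + (72*m - 19)*(8*m^2 - 9*m + 9))/(8*m^2 - 9*m + 9)^3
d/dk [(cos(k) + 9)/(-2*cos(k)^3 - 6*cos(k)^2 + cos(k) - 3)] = 16*(-cos(k)^3 - 15*cos(k)^2 - 27*cos(k) + 3)*sin(k)/(-12*sin(k)^2 + cos(k) + cos(3*k) + 18)^2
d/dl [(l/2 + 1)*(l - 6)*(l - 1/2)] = 3*l^2/2 - 9*l/2 - 5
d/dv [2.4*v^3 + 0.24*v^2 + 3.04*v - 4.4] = 7.2*v^2 + 0.48*v + 3.04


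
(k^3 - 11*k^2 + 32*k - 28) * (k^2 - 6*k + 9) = k^5 - 17*k^4 + 107*k^3 - 319*k^2 + 456*k - 252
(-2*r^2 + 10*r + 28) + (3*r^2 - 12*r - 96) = r^2 - 2*r - 68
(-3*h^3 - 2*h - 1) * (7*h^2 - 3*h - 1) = -21*h^5 + 9*h^4 - 11*h^3 - h^2 + 5*h + 1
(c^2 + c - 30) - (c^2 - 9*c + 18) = 10*c - 48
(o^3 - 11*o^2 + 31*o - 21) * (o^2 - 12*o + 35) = o^5 - 23*o^4 + 198*o^3 - 778*o^2 + 1337*o - 735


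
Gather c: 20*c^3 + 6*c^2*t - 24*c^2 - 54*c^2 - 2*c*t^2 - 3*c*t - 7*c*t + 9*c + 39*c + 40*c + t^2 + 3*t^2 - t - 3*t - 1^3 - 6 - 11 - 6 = 20*c^3 + c^2*(6*t - 78) + c*(-2*t^2 - 10*t + 88) + 4*t^2 - 4*t - 24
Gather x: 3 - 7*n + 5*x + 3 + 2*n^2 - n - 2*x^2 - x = 2*n^2 - 8*n - 2*x^2 + 4*x + 6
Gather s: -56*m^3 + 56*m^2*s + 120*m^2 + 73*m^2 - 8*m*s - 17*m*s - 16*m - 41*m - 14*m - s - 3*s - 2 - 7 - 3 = -56*m^3 + 193*m^2 - 71*m + s*(56*m^2 - 25*m - 4) - 12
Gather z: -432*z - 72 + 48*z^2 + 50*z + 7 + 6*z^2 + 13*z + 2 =54*z^2 - 369*z - 63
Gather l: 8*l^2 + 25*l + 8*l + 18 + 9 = 8*l^2 + 33*l + 27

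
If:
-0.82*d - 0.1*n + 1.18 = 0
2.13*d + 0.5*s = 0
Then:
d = -0.234741784037559*s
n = 1.92488262910798*s + 11.8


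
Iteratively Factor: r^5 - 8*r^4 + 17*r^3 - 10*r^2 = (r)*(r^4 - 8*r^3 + 17*r^2 - 10*r) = r*(r - 1)*(r^3 - 7*r^2 + 10*r) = r^2*(r - 1)*(r^2 - 7*r + 10) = r^2*(r - 5)*(r - 1)*(r - 2)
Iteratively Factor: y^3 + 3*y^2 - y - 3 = (y + 3)*(y^2 - 1) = (y - 1)*(y + 3)*(y + 1)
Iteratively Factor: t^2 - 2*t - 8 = (t - 4)*(t + 2)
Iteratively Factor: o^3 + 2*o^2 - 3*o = (o)*(o^2 + 2*o - 3) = o*(o - 1)*(o + 3)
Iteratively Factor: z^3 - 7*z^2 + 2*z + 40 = (z + 2)*(z^2 - 9*z + 20) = (z - 4)*(z + 2)*(z - 5)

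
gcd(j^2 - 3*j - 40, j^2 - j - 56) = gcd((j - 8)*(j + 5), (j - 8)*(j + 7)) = j - 8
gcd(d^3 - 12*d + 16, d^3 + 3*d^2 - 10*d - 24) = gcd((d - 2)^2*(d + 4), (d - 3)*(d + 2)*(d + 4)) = d + 4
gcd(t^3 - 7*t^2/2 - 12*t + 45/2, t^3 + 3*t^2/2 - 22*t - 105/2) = t^2 - 2*t - 15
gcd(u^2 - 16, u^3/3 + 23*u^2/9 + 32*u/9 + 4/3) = 1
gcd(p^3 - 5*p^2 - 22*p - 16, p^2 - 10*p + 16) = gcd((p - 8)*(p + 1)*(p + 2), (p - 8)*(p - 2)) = p - 8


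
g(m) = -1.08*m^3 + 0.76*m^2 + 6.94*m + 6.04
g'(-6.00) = -118.82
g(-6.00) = 225.04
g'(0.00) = 6.94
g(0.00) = 6.04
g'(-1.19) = 0.54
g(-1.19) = 0.68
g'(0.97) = 5.37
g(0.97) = 12.50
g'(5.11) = -69.90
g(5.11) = -82.76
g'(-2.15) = -11.30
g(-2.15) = 5.37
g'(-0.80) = 3.65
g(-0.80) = 1.53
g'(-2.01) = -9.21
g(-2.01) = 3.93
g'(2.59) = -10.86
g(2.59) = 10.35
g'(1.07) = 4.86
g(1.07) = 13.01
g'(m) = -3.24*m^2 + 1.52*m + 6.94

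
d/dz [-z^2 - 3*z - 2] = -2*z - 3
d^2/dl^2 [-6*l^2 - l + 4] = -12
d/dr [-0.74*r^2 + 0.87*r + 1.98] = 0.87 - 1.48*r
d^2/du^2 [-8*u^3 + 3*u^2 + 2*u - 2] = 6 - 48*u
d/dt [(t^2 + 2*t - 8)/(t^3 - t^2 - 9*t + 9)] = (-t^4 - 4*t^3 + 17*t^2 + 2*t - 54)/(t^6 - 2*t^5 - 17*t^4 + 36*t^3 + 63*t^2 - 162*t + 81)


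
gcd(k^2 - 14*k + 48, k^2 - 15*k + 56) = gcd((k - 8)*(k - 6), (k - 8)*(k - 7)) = k - 8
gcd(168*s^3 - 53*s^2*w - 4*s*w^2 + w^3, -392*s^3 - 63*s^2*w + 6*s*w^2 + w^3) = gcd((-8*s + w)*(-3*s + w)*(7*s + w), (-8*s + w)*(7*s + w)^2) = 56*s^2 + s*w - w^2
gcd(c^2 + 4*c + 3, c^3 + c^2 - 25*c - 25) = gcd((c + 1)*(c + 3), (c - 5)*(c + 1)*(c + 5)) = c + 1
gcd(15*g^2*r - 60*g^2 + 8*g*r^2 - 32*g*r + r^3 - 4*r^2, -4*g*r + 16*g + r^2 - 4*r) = r - 4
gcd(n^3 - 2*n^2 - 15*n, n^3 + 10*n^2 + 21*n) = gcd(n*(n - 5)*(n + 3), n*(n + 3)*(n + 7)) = n^2 + 3*n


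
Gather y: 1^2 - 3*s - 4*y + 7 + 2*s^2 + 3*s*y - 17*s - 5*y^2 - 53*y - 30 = 2*s^2 - 20*s - 5*y^2 + y*(3*s - 57) - 22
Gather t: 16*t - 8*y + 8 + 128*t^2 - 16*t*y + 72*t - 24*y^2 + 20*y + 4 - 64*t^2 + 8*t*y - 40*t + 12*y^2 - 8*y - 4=64*t^2 + t*(48 - 8*y) - 12*y^2 + 4*y + 8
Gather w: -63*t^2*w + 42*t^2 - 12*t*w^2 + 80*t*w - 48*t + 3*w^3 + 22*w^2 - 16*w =42*t^2 - 48*t + 3*w^3 + w^2*(22 - 12*t) + w*(-63*t^2 + 80*t - 16)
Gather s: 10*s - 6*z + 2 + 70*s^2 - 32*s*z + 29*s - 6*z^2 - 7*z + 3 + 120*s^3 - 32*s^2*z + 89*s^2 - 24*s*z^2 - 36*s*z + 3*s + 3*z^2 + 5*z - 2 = 120*s^3 + s^2*(159 - 32*z) + s*(-24*z^2 - 68*z + 42) - 3*z^2 - 8*z + 3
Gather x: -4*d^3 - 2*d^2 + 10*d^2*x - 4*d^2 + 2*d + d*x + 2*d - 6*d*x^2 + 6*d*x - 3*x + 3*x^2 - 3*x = -4*d^3 - 6*d^2 + 4*d + x^2*(3 - 6*d) + x*(10*d^2 + 7*d - 6)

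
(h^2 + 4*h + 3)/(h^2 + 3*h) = (h + 1)/h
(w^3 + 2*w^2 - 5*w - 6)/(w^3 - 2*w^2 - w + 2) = (w + 3)/(w - 1)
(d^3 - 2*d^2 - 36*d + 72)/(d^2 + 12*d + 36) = (d^2 - 8*d + 12)/(d + 6)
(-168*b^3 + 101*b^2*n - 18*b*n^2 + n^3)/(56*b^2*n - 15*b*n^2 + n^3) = (-3*b + n)/n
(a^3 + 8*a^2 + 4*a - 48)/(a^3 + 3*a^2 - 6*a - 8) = (a + 6)/(a + 1)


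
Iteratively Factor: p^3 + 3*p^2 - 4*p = (p + 4)*(p^2 - p) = (p - 1)*(p + 4)*(p)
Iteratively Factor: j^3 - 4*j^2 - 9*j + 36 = (j - 4)*(j^2 - 9) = (j - 4)*(j + 3)*(j - 3)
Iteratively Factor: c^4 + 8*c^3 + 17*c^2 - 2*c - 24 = (c - 1)*(c^3 + 9*c^2 + 26*c + 24) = (c - 1)*(c + 4)*(c^2 + 5*c + 6) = (c - 1)*(c + 3)*(c + 4)*(c + 2)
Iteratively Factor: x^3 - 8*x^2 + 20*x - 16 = (x - 2)*(x^2 - 6*x + 8) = (x - 4)*(x - 2)*(x - 2)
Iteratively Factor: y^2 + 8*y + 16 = (y + 4)*(y + 4)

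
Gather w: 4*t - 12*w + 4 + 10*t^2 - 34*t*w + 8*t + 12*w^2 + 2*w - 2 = 10*t^2 + 12*t + 12*w^2 + w*(-34*t - 10) + 2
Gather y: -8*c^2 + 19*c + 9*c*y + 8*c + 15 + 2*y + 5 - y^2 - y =-8*c^2 + 27*c - y^2 + y*(9*c + 1) + 20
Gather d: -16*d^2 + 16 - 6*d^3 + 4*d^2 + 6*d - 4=-6*d^3 - 12*d^2 + 6*d + 12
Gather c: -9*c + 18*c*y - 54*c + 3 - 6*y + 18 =c*(18*y - 63) - 6*y + 21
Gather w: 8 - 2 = 6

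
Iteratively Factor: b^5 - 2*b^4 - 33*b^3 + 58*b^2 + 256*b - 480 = (b - 5)*(b^4 + 3*b^3 - 18*b^2 - 32*b + 96) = (b - 5)*(b - 3)*(b^3 + 6*b^2 - 32) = (b - 5)*(b - 3)*(b + 4)*(b^2 + 2*b - 8) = (b - 5)*(b - 3)*(b - 2)*(b + 4)*(b + 4)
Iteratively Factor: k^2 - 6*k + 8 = (k - 4)*(k - 2)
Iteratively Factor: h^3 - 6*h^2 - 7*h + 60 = (h - 4)*(h^2 - 2*h - 15) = (h - 4)*(h + 3)*(h - 5)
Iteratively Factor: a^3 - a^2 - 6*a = (a)*(a^2 - a - 6) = a*(a - 3)*(a + 2)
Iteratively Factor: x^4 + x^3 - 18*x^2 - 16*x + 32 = (x + 2)*(x^3 - x^2 - 16*x + 16) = (x - 1)*(x + 2)*(x^2 - 16) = (x - 1)*(x + 2)*(x + 4)*(x - 4)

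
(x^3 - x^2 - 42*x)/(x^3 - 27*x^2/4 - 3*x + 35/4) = 4*x*(x + 6)/(4*x^2 + x - 5)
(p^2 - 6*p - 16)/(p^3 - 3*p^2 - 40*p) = (p + 2)/(p*(p + 5))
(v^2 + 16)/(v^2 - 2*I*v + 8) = (v + 4*I)/(v + 2*I)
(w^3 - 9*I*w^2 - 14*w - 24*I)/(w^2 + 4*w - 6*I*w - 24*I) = (w^2 - 3*I*w + 4)/(w + 4)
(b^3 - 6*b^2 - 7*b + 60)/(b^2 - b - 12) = b - 5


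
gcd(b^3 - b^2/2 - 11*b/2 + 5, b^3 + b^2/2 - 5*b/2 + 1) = b - 1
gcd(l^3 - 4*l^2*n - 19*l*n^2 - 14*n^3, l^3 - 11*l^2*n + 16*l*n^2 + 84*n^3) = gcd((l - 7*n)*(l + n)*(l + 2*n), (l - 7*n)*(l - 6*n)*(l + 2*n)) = l^2 - 5*l*n - 14*n^2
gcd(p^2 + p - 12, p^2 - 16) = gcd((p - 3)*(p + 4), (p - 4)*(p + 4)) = p + 4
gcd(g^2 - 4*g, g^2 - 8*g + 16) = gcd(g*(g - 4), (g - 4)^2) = g - 4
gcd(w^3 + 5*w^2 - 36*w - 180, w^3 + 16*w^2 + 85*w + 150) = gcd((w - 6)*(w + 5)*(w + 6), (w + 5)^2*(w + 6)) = w^2 + 11*w + 30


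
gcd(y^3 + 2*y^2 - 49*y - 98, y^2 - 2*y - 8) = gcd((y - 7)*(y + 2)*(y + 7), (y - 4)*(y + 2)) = y + 2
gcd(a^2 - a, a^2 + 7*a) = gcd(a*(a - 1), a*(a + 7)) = a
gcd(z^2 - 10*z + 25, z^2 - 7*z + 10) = z - 5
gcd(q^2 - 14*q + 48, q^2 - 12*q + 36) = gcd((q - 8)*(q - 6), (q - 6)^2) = q - 6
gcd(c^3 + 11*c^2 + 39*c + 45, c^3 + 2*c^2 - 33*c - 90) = c^2 + 8*c + 15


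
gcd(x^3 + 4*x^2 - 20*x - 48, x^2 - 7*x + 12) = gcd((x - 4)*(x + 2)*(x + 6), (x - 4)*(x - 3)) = x - 4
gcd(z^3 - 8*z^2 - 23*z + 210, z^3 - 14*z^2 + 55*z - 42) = z^2 - 13*z + 42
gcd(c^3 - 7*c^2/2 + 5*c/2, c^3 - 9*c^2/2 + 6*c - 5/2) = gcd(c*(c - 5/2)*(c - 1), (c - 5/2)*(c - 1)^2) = c^2 - 7*c/2 + 5/2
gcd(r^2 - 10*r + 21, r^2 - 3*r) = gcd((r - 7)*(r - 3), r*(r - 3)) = r - 3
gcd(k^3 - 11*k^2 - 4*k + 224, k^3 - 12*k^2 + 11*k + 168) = k^2 - 15*k + 56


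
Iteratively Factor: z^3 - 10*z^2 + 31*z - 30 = (z - 5)*(z^2 - 5*z + 6) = (z - 5)*(z - 3)*(z - 2)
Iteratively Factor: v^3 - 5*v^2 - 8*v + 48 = (v - 4)*(v^2 - v - 12) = (v - 4)*(v + 3)*(v - 4)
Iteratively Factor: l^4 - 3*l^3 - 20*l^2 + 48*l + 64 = (l + 4)*(l^3 - 7*l^2 + 8*l + 16) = (l - 4)*(l + 4)*(l^2 - 3*l - 4) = (l - 4)^2*(l + 4)*(l + 1)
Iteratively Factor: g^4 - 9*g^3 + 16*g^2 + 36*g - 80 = (g + 2)*(g^3 - 11*g^2 + 38*g - 40) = (g - 5)*(g + 2)*(g^2 - 6*g + 8) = (g - 5)*(g - 2)*(g + 2)*(g - 4)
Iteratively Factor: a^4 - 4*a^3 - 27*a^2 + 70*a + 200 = (a + 4)*(a^3 - 8*a^2 + 5*a + 50) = (a - 5)*(a + 4)*(a^2 - 3*a - 10) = (a - 5)*(a + 2)*(a + 4)*(a - 5)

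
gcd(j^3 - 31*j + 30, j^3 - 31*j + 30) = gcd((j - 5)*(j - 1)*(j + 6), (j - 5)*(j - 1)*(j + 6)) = j^3 - 31*j + 30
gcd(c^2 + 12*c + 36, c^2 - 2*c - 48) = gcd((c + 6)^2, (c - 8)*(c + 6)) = c + 6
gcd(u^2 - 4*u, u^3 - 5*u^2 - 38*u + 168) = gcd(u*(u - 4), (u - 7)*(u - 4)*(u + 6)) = u - 4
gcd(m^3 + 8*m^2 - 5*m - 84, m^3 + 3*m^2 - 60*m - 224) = m^2 + 11*m + 28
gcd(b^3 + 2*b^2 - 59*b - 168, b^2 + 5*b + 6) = b + 3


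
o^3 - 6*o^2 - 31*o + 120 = (o - 8)*(o - 3)*(o + 5)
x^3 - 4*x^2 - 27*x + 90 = (x - 6)*(x - 3)*(x + 5)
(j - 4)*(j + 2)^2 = j^3 - 12*j - 16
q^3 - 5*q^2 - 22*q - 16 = (q - 8)*(q + 1)*(q + 2)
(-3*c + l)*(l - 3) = -3*c*l + 9*c + l^2 - 3*l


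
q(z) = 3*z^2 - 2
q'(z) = 6*z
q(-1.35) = 3.47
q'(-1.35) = -8.10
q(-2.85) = 22.37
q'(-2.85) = -17.10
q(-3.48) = 34.33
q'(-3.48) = -20.88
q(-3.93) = 44.33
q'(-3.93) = -23.58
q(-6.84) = 138.36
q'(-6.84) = -41.04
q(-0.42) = -1.47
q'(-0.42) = -2.52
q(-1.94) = 9.29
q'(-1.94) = -11.64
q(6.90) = 140.83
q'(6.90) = 41.40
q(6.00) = 106.00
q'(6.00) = 36.00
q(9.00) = 241.00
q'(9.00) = 54.00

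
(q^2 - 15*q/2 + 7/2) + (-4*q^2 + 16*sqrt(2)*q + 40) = -3*q^2 - 15*q/2 + 16*sqrt(2)*q + 87/2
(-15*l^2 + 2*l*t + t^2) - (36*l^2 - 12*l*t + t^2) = -51*l^2 + 14*l*t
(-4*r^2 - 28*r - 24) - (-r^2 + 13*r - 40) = -3*r^2 - 41*r + 16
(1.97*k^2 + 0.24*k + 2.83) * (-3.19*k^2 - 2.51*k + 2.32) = -6.2843*k^4 - 5.7103*k^3 - 5.0597*k^2 - 6.5465*k + 6.5656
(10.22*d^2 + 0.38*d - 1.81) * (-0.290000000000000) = -2.9638*d^2 - 0.1102*d + 0.5249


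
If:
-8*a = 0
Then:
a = 0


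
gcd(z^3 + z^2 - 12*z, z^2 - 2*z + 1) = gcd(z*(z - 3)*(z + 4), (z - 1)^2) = 1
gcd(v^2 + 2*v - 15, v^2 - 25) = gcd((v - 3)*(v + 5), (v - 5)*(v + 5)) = v + 5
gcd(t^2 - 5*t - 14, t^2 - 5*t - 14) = t^2 - 5*t - 14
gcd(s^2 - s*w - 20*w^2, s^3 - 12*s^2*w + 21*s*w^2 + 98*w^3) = 1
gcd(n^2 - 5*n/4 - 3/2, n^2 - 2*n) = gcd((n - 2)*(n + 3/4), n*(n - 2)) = n - 2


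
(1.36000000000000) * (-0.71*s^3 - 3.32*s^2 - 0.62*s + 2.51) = -0.9656*s^3 - 4.5152*s^2 - 0.8432*s + 3.4136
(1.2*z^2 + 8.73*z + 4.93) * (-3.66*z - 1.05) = -4.392*z^3 - 33.2118*z^2 - 27.2103*z - 5.1765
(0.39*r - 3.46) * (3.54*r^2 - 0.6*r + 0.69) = 1.3806*r^3 - 12.4824*r^2 + 2.3451*r - 2.3874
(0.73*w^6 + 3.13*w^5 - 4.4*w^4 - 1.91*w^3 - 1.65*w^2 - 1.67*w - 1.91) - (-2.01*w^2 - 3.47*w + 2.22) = 0.73*w^6 + 3.13*w^5 - 4.4*w^4 - 1.91*w^3 + 0.36*w^2 + 1.8*w - 4.13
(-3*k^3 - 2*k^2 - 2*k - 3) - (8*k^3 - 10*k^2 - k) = -11*k^3 + 8*k^2 - k - 3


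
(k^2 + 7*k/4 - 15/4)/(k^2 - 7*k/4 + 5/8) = 2*(k + 3)/(2*k - 1)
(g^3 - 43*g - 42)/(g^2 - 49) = (g^2 + 7*g + 6)/(g + 7)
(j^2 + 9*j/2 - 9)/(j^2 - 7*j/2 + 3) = (j + 6)/(j - 2)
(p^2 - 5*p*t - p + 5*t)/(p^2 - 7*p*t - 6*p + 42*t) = (p^2 - 5*p*t - p + 5*t)/(p^2 - 7*p*t - 6*p + 42*t)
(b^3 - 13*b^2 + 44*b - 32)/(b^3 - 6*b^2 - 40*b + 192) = (b - 1)/(b + 6)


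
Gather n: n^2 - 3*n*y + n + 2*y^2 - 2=n^2 + n*(1 - 3*y) + 2*y^2 - 2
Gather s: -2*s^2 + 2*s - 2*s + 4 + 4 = 8 - 2*s^2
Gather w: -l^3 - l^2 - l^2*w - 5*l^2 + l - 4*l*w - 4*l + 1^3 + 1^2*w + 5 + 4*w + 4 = -l^3 - 6*l^2 - 3*l + w*(-l^2 - 4*l + 5) + 10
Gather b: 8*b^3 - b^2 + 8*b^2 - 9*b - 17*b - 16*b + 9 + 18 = 8*b^3 + 7*b^2 - 42*b + 27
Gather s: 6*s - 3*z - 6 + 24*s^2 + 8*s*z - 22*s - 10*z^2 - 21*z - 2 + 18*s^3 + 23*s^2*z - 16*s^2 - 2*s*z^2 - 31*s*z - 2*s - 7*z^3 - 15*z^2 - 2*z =18*s^3 + s^2*(23*z + 8) + s*(-2*z^2 - 23*z - 18) - 7*z^3 - 25*z^2 - 26*z - 8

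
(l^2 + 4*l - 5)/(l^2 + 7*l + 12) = (l^2 + 4*l - 5)/(l^2 + 7*l + 12)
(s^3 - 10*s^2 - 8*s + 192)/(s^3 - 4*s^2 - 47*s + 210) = (s^2 - 4*s - 32)/(s^2 + 2*s - 35)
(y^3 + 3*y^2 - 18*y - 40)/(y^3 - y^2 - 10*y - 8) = (y + 5)/(y + 1)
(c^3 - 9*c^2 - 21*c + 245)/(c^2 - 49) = (c^2 - 2*c - 35)/(c + 7)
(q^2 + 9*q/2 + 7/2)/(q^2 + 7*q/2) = (q + 1)/q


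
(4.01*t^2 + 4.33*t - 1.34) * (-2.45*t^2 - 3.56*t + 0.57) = -9.8245*t^4 - 24.8841*t^3 - 9.8461*t^2 + 7.2385*t - 0.7638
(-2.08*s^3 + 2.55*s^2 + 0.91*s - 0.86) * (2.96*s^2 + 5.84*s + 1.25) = -6.1568*s^5 - 4.5992*s^4 + 14.9856*s^3 + 5.9563*s^2 - 3.8849*s - 1.075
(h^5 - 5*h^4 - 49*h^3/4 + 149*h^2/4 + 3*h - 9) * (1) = h^5 - 5*h^4 - 49*h^3/4 + 149*h^2/4 + 3*h - 9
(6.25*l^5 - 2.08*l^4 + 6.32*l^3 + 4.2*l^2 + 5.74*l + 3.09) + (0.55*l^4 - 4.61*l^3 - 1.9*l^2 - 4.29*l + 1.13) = 6.25*l^5 - 1.53*l^4 + 1.71*l^3 + 2.3*l^2 + 1.45*l + 4.22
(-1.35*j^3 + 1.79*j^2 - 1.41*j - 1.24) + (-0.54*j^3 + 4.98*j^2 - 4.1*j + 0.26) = -1.89*j^3 + 6.77*j^2 - 5.51*j - 0.98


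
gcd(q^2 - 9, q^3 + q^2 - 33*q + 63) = q - 3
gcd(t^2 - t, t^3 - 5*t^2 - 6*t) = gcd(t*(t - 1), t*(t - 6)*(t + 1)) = t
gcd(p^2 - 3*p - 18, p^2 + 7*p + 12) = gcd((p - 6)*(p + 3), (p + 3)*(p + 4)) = p + 3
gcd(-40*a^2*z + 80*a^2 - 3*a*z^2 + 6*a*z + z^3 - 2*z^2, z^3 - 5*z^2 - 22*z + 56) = z - 2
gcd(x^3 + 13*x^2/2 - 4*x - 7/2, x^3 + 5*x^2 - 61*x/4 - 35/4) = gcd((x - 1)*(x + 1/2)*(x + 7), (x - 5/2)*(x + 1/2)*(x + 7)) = x^2 + 15*x/2 + 7/2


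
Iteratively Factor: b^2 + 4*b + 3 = (b + 3)*(b + 1)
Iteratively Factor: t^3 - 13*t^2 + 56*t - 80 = (t - 4)*(t^2 - 9*t + 20) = (t - 5)*(t - 4)*(t - 4)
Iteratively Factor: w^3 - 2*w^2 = (w)*(w^2 - 2*w) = w^2*(w - 2)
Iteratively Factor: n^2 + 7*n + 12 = (n + 4)*(n + 3)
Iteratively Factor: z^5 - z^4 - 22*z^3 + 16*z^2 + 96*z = (z + 2)*(z^4 - 3*z^3 - 16*z^2 + 48*z) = (z - 3)*(z + 2)*(z^3 - 16*z) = z*(z - 3)*(z + 2)*(z^2 - 16) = z*(z - 4)*(z - 3)*(z + 2)*(z + 4)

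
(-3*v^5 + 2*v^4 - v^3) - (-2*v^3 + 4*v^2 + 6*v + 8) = -3*v^5 + 2*v^4 + v^3 - 4*v^2 - 6*v - 8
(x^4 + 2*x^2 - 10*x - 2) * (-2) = -2*x^4 - 4*x^2 + 20*x + 4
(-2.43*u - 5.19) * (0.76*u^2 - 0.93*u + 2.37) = -1.8468*u^3 - 1.6845*u^2 - 0.9324*u - 12.3003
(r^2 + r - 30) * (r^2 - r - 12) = r^4 - 43*r^2 + 18*r + 360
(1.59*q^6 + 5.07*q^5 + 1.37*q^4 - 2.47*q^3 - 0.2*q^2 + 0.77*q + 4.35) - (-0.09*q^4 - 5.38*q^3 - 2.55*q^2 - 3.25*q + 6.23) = 1.59*q^6 + 5.07*q^5 + 1.46*q^4 + 2.91*q^3 + 2.35*q^2 + 4.02*q - 1.88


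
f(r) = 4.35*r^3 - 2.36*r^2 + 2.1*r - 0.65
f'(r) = 13.05*r^2 - 4.72*r + 2.1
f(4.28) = 306.16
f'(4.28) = 220.95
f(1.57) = 13.66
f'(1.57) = 26.86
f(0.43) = 0.16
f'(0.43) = 2.48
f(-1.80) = -37.45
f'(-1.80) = 52.88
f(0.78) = 1.62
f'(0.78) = 6.36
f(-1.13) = -12.31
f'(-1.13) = 24.10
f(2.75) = 77.74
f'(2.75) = 87.81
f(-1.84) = -39.60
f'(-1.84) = 54.97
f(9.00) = 2998.24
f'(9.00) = 1016.67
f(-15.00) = -15244.40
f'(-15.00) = 3009.15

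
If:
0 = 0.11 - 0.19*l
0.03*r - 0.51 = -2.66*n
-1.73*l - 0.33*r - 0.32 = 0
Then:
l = 0.58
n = 0.24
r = -4.00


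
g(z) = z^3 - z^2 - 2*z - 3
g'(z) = 3*z^2 - 2*z - 2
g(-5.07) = -148.89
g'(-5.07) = 85.25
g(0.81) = -4.74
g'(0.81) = -1.65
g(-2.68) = -24.07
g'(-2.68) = 24.91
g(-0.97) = -2.91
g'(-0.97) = 2.76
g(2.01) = -2.94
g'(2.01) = 6.10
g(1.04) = -5.04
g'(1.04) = -0.84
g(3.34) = 16.42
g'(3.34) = 24.79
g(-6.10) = -254.99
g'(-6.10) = 121.83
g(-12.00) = -1851.00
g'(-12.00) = 454.00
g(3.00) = 9.00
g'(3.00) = 19.00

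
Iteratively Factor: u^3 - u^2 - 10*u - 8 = (u - 4)*(u^2 + 3*u + 2) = (u - 4)*(u + 1)*(u + 2)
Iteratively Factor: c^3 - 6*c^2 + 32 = (c + 2)*(c^2 - 8*c + 16) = (c - 4)*(c + 2)*(c - 4)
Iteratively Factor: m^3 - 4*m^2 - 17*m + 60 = (m - 5)*(m^2 + m - 12) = (m - 5)*(m - 3)*(m + 4)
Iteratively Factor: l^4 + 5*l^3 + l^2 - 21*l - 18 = (l + 3)*(l^3 + 2*l^2 - 5*l - 6) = (l + 1)*(l + 3)*(l^2 + l - 6) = (l - 2)*(l + 1)*(l + 3)*(l + 3)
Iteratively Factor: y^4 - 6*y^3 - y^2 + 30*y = (y - 5)*(y^3 - y^2 - 6*y) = (y - 5)*(y - 3)*(y^2 + 2*y) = y*(y - 5)*(y - 3)*(y + 2)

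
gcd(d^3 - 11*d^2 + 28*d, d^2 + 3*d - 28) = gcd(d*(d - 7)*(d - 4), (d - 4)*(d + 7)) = d - 4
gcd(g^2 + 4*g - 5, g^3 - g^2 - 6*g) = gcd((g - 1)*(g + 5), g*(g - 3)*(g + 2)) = 1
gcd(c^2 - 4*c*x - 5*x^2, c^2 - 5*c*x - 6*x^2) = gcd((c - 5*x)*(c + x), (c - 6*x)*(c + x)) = c + x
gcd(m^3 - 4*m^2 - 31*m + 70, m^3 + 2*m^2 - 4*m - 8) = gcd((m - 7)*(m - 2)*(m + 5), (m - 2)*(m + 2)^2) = m - 2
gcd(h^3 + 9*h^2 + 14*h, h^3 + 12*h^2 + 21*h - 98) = h + 7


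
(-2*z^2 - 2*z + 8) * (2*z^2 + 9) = -4*z^4 - 4*z^3 - 2*z^2 - 18*z + 72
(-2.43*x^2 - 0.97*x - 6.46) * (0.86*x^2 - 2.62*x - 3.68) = -2.0898*x^4 + 5.5324*x^3 + 5.9282*x^2 + 20.4948*x + 23.7728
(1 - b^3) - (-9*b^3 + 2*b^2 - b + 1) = 8*b^3 - 2*b^2 + b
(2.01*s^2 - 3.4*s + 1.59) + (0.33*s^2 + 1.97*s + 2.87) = 2.34*s^2 - 1.43*s + 4.46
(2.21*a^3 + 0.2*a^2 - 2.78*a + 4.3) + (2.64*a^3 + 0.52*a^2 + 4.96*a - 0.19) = 4.85*a^3 + 0.72*a^2 + 2.18*a + 4.11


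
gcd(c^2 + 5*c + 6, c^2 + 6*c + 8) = c + 2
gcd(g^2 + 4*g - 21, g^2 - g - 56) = g + 7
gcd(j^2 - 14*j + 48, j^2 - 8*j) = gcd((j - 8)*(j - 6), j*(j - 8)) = j - 8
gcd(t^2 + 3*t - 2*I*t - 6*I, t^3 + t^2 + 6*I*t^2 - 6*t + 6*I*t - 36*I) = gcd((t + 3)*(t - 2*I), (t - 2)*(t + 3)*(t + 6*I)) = t + 3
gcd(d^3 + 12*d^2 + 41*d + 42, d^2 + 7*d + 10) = d + 2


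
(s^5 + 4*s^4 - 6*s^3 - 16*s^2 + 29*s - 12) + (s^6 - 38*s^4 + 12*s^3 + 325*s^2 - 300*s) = s^6 + s^5 - 34*s^4 + 6*s^3 + 309*s^2 - 271*s - 12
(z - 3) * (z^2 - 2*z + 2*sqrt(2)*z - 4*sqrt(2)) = z^3 - 5*z^2 + 2*sqrt(2)*z^2 - 10*sqrt(2)*z + 6*z + 12*sqrt(2)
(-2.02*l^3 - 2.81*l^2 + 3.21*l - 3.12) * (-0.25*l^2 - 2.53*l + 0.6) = 0.505*l^5 + 5.8131*l^4 + 5.0948*l^3 - 9.0273*l^2 + 9.8196*l - 1.872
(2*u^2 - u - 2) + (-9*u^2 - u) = -7*u^2 - 2*u - 2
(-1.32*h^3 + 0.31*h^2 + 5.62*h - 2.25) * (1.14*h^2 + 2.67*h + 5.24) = -1.5048*h^5 - 3.171*h^4 + 0.317699999999999*h^3 + 14.0648*h^2 + 23.4413*h - 11.79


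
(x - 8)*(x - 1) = x^2 - 9*x + 8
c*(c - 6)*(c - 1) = c^3 - 7*c^2 + 6*c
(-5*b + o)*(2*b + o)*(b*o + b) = -10*b^3*o - 10*b^3 - 3*b^2*o^2 - 3*b^2*o + b*o^3 + b*o^2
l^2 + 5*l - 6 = (l - 1)*(l + 6)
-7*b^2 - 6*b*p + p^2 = (-7*b + p)*(b + p)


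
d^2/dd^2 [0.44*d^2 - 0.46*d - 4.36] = 0.880000000000000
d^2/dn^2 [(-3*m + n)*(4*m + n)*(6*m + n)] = 14*m + 6*n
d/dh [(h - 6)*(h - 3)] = 2*h - 9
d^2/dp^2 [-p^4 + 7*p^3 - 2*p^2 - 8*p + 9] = -12*p^2 + 42*p - 4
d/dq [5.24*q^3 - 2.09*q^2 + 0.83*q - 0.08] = 15.72*q^2 - 4.18*q + 0.83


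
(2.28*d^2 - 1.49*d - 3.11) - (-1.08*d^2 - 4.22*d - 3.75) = 3.36*d^2 + 2.73*d + 0.64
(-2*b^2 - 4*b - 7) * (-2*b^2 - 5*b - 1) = 4*b^4 + 18*b^3 + 36*b^2 + 39*b + 7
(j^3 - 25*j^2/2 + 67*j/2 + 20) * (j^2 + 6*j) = j^5 - 13*j^4/2 - 83*j^3/2 + 221*j^2 + 120*j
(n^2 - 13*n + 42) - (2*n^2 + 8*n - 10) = -n^2 - 21*n + 52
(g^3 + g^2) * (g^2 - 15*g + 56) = g^5 - 14*g^4 + 41*g^3 + 56*g^2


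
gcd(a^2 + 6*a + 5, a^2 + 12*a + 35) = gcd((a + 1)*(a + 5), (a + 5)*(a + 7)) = a + 5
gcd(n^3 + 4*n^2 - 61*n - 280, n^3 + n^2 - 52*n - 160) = n^2 - 3*n - 40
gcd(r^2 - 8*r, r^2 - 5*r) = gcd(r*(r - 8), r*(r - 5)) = r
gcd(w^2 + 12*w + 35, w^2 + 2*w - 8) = 1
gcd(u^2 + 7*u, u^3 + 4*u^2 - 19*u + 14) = u + 7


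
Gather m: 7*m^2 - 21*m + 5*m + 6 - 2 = 7*m^2 - 16*m + 4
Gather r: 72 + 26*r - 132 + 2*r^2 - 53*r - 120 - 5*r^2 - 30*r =-3*r^2 - 57*r - 180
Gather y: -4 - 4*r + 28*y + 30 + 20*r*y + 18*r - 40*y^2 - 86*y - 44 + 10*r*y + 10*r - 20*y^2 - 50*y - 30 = 24*r - 60*y^2 + y*(30*r - 108) - 48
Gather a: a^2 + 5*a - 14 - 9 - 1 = a^2 + 5*a - 24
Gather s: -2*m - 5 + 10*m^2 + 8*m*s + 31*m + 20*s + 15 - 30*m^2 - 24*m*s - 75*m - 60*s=-20*m^2 - 46*m + s*(-16*m - 40) + 10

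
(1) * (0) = 0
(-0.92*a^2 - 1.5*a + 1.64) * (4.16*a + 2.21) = -3.8272*a^3 - 8.2732*a^2 + 3.5074*a + 3.6244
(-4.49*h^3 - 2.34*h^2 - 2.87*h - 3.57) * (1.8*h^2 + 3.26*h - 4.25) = -8.082*h^5 - 18.8494*h^4 + 6.2881*h^3 - 5.8372*h^2 + 0.5593*h + 15.1725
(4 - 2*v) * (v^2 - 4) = -2*v^3 + 4*v^2 + 8*v - 16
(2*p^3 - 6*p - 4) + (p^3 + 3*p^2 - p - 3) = 3*p^3 + 3*p^2 - 7*p - 7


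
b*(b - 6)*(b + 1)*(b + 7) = b^4 + 2*b^3 - 41*b^2 - 42*b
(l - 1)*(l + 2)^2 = l^3 + 3*l^2 - 4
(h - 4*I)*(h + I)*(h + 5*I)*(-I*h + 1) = -I*h^4 + 3*h^3 - 17*I*h^2 + 39*h + 20*I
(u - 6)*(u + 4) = u^2 - 2*u - 24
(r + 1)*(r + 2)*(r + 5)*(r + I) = r^4 + 8*r^3 + I*r^3 + 17*r^2 + 8*I*r^2 + 10*r + 17*I*r + 10*I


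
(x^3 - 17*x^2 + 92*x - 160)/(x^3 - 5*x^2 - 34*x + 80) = (x^2 - 9*x + 20)/(x^2 + 3*x - 10)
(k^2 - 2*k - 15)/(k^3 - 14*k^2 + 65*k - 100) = (k + 3)/(k^2 - 9*k + 20)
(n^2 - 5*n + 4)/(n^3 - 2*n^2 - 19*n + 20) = (n - 4)/(n^2 - n - 20)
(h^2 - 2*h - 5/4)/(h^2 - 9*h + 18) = (h^2 - 2*h - 5/4)/(h^2 - 9*h + 18)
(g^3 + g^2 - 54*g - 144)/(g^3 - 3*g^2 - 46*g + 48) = (g + 3)/(g - 1)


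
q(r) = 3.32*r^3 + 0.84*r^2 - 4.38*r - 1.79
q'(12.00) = 1450.02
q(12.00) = 5803.57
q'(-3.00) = 80.22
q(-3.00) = -70.73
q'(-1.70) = 21.55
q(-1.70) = -8.23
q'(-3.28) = 97.26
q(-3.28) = -95.54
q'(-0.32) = -3.90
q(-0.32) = -0.41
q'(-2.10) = 36.02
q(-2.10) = -19.63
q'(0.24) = -3.40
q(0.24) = -2.75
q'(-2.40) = 48.96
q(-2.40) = -32.34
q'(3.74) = 141.22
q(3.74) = 167.26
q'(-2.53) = 55.12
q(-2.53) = -39.10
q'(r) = 9.96*r^2 + 1.68*r - 4.38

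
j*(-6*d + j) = -6*d*j + j^2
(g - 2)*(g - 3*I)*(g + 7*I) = g^3 - 2*g^2 + 4*I*g^2 + 21*g - 8*I*g - 42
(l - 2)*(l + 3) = l^2 + l - 6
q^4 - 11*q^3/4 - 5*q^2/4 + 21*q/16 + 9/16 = (q - 3)*(q - 3/4)*(q + 1/2)^2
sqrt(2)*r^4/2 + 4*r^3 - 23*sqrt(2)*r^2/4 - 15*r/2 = r*(r - 3*sqrt(2)/2)*(r + 5*sqrt(2))*(sqrt(2)*r/2 + 1/2)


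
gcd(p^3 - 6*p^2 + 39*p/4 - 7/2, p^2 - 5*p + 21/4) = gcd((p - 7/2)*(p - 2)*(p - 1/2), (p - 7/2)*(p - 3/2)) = p - 7/2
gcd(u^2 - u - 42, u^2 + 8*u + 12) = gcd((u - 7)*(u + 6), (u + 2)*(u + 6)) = u + 6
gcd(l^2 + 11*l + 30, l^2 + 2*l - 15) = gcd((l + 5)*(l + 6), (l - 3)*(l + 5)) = l + 5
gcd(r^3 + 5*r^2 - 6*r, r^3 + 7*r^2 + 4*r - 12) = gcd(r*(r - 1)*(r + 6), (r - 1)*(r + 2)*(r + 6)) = r^2 + 5*r - 6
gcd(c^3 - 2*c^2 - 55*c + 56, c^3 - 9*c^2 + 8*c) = c^2 - 9*c + 8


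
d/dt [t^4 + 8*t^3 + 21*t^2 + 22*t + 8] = 4*t^3 + 24*t^2 + 42*t + 22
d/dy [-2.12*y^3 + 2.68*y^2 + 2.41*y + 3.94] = -6.36*y^2 + 5.36*y + 2.41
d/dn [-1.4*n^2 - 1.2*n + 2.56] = -2.8*n - 1.2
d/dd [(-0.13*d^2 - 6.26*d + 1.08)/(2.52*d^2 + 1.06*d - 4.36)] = (15.6374*d^2 - 4.3096*d + 26.1488)/(6.3504*d^4 + 5.3424*d^3 - 20.8508*d^2 - 9.2432*d + 19.0096)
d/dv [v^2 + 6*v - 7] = 2*v + 6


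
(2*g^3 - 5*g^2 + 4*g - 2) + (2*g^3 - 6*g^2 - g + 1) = 4*g^3 - 11*g^2 + 3*g - 1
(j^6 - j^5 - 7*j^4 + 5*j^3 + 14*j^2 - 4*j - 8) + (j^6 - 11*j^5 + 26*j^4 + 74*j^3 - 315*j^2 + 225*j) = 2*j^6 - 12*j^5 + 19*j^4 + 79*j^3 - 301*j^2 + 221*j - 8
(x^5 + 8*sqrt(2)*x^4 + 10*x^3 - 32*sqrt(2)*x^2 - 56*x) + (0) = x^5 + 8*sqrt(2)*x^4 + 10*x^3 - 32*sqrt(2)*x^2 - 56*x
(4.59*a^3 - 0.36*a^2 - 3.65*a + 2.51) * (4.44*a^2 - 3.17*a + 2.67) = 20.3796*a^5 - 16.1487*a^4 - 2.8095*a^3 + 21.7537*a^2 - 17.7022*a + 6.7017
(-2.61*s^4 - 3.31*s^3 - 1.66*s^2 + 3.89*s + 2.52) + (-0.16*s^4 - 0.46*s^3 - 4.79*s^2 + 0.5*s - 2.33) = -2.77*s^4 - 3.77*s^3 - 6.45*s^2 + 4.39*s + 0.19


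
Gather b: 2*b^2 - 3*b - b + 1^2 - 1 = 2*b^2 - 4*b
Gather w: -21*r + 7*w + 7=-21*r + 7*w + 7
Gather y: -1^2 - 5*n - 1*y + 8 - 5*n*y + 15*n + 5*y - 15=10*n + y*(4 - 5*n) - 8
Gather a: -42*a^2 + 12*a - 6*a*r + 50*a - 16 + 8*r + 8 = -42*a^2 + a*(62 - 6*r) + 8*r - 8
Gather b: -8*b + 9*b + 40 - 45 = b - 5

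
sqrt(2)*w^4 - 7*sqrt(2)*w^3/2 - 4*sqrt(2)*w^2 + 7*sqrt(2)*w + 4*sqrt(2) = (w - 4)*(w - sqrt(2))*(w + sqrt(2))*(sqrt(2)*w + sqrt(2)/2)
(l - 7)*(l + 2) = l^2 - 5*l - 14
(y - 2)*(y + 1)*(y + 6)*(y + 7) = y^4 + 12*y^3 + 27*y^2 - 68*y - 84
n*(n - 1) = n^2 - n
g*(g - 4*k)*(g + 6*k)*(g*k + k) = g^4*k + 2*g^3*k^2 + g^3*k - 24*g^2*k^3 + 2*g^2*k^2 - 24*g*k^3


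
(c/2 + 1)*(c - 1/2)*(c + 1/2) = c^3/2 + c^2 - c/8 - 1/4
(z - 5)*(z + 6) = z^2 + z - 30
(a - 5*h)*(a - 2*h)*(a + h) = a^3 - 6*a^2*h + 3*a*h^2 + 10*h^3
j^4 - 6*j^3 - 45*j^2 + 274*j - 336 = (j - 8)*(j - 3)*(j - 2)*(j + 7)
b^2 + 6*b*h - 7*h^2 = (b - h)*(b + 7*h)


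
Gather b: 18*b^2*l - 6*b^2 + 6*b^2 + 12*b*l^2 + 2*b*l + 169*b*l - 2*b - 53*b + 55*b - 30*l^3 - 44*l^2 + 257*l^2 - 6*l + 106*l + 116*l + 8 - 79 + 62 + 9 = 18*b^2*l + b*(12*l^2 + 171*l) - 30*l^3 + 213*l^2 + 216*l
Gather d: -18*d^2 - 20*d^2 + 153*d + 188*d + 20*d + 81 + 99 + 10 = -38*d^2 + 361*d + 190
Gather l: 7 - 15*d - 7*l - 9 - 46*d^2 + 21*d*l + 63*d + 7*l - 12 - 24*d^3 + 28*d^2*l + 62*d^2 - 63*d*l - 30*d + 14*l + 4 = -24*d^3 + 16*d^2 + 18*d + l*(28*d^2 - 42*d + 14) - 10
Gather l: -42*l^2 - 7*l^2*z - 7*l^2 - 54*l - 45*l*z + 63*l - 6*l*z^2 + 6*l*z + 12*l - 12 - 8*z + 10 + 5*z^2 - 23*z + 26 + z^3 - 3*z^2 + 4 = l^2*(-7*z - 49) + l*(-6*z^2 - 39*z + 21) + z^3 + 2*z^2 - 31*z + 28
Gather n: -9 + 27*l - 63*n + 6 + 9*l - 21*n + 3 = 36*l - 84*n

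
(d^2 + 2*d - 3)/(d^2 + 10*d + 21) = (d - 1)/(d + 7)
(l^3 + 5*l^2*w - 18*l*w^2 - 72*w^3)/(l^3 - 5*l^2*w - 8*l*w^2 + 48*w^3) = (-l - 6*w)/(-l + 4*w)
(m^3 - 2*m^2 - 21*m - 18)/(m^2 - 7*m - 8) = (m^2 - 3*m - 18)/(m - 8)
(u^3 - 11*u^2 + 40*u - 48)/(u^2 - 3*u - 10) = (-u^3 + 11*u^2 - 40*u + 48)/(-u^2 + 3*u + 10)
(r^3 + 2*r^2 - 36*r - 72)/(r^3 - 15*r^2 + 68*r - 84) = (r^2 + 8*r + 12)/(r^2 - 9*r + 14)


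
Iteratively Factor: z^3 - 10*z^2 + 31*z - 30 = (z - 5)*(z^2 - 5*z + 6) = (z - 5)*(z - 3)*(z - 2)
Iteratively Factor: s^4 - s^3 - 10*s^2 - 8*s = (s + 1)*(s^3 - 2*s^2 - 8*s) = (s + 1)*(s + 2)*(s^2 - 4*s) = s*(s + 1)*(s + 2)*(s - 4)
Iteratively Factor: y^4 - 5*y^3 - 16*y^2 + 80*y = (y + 4)*(y^3 - 9*y^2 + 20*y) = (y - 5)*(y + 4)*(y^2 - 4*y) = (y - 5)*(y - 4)*(y + 4)*(y)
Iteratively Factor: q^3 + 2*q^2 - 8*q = (q - 2)*(q^2 + 4*q) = (q - 2)*(q + 4)*(q)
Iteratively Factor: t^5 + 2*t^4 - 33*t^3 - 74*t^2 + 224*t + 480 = (t + 4)*(t^4 - 2*t^3 - 25*t^2 + 26*t + 120) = (t - 3)*(t + 4)*(t^3 + t^2 - 22*t - 40) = (t - 3)*(t + 2)*(t + 4)*(t^2 - t - 20) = (t - 3)*(t + 2)*(t + 4)^2*(t - 5)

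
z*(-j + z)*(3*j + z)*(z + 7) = -3*j^2*z^2 - 21*j^2*z + 2*j*z^3 + 14*j*z^2 + z^4 + 7*z^3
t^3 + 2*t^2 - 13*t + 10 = (t - 2)*(t - 1)*(t + 5)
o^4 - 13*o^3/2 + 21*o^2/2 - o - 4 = (o - 4)*(o - 2)*(o - 1)*(o + 1/2)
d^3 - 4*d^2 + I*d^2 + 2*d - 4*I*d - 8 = (d - 4)*(d - I)*(d + 2*I)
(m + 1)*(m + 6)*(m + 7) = m^3 + 14*m^2 + 55*m + 42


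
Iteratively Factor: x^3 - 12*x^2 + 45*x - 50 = (x - 5)*(x^2 - 7*x + 10) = (x - 5)^2*(x - 2)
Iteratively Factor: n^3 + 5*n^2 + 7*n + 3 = (n + 3)*(n^2 + 2*n + 1) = (n + 1)*(n + 3)*(n + 1)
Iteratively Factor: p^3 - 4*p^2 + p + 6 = (p + 1)*(p^2 - 5*p + 6) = (p - 3)*(p + 1)*(p - 2)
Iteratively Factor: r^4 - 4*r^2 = (r + 2)*(r^3 - 2*r^2) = r*(r + 2)*(r^2 - 2*r) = r^2*(r + 2)*(r - 2)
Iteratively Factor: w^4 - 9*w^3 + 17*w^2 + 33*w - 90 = (w - 3)*(w^3 - 6*w^2 - w + 30) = (w - 5)*(w - 3)*(w^2 - w - 6) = (w - 5)*(w - 3)*(w + 2)*(w - 3)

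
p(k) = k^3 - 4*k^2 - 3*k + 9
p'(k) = 3*k^2 - 8*k - 3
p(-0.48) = 9.41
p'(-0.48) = 1.53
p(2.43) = -7.56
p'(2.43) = -4.73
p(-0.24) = 9.48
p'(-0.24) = -0.91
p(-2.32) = -18.06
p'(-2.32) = 31.71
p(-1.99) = -8.75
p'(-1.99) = 24.80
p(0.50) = 6.62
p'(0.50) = -6.25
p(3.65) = -6.61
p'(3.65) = 7.77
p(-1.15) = 5.64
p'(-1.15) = 10.17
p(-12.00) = -2259.00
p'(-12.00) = 525.00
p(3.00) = -9.00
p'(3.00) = 0.00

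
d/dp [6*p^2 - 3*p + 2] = 12*p - 3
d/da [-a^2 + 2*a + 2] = 2 - 2*a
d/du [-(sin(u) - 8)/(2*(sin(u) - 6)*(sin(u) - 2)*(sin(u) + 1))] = (2*sin(u)^3 - 31*sin(u)^2 + 112*sin(u) - 44)*cos(u)/(2*(sin(u) - 6)^2*(sin(u) - 2)^2*(sin(u) + 1)^2)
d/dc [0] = 0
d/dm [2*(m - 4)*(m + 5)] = 4*m + 2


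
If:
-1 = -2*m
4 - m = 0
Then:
No Solution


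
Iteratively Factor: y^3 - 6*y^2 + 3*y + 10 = (y - 5)*(y^2 - y - 2) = (y - 5)*(y - 2)*(y + 1)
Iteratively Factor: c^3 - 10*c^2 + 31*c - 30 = (c - 5)*(c^2 - 5*c + 6) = (c - 5)*(c - 3)*(c - 2)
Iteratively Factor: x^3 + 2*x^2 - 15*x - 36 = (x - 4)*(x^2 + 6*x + 9) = (x - 4)*(x + 3)*(x + 3)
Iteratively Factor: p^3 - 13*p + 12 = (p - 1)*(p^2 + p - 12) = (p - 1)*(p + 4)*(p - 3)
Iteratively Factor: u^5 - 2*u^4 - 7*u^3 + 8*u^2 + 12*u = (u)*(u^4 - 2*u^3 - 7*u^2 + 8*u + 12) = u*(u - 3)*(u^3 + u^2 - 4*u - 4) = u*(u - 3)*(u + 2)*(u^2 - u - 2) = u*(u - 3)*(u + 1)*(u + 2)*(u - 2)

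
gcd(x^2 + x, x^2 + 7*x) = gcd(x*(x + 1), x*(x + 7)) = x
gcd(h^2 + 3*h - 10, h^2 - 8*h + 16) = 1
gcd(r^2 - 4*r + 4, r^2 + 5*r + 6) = 1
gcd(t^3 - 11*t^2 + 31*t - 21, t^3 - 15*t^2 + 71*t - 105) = t^2 - 10*t + 21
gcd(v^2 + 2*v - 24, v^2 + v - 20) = v - 4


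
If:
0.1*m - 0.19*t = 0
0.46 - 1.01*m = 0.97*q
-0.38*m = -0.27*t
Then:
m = 0.00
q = 0.47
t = 0.00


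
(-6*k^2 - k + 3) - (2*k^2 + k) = -8*k^2 - 2*k + 3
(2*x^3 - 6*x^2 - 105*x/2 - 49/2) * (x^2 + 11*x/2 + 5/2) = 2*x^5 + 5*x^4 - 161*x^3/2 - 1313*x^2/4 - 266*x - 245/4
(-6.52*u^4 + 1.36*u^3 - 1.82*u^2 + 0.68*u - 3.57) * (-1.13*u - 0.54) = 7.3676*u^5 + 1.984*u^4 + 1.3222*u^3 + 0.2144*u^2 + 3.6669*u + 1.9278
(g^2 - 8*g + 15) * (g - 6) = g^3 - 14*g^2 + 63*g - 90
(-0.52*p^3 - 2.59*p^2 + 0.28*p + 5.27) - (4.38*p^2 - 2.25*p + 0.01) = -0.52*p^3 - 6.97*p^2 + 2.53*p + 5.26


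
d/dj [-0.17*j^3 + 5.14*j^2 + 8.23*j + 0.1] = -0.51*j^2 + 10.28*j + 8.23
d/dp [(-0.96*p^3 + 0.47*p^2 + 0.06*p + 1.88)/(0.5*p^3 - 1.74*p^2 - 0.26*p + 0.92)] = (1.4354*p^4 + 0.4392*p^3 - 5.4874*p^2 + 7.4072*p + 0.544)/(0.25*p^6 - 1.74*p^5 + 2.7676*p^4 + 1.8248*p^3 - 3.134*p^2 - 0.4784*p + 0.8464)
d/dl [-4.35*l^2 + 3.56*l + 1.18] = 3.56 - 8.7*l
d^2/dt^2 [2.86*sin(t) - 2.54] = -2.86*sin(t)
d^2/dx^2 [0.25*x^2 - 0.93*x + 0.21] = 0.500000000000000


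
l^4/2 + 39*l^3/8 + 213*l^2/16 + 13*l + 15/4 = (l/2 + 1)*(l + 1/2)*(l + 5/4)*(l + 6)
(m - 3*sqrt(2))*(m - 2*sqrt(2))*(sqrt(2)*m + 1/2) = sqrt(2)*m^3 - 19*m^2/2 + 19*sqrt(2)*m/2 + 6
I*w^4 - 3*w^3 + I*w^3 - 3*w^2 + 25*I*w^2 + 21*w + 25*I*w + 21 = (w + 1)*(w - 3*I)*(w + 7*I)*(I*w + 1)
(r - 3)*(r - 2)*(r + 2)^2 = r^4 - r^3 - 10*r^2 + 4*r + 24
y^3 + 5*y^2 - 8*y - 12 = (y - 2)*(y + 1)*(y + 6)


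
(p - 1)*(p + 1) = p^2 - 1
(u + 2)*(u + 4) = u^2 + 6*u + 8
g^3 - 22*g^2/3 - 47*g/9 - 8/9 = (g - 8)*(g + 1/3)^2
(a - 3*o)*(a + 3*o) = a^2 - 9*o^2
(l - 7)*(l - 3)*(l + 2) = l^3 - 8*l^2 + l + 42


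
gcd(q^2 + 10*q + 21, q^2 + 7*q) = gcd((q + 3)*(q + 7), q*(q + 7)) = q + 7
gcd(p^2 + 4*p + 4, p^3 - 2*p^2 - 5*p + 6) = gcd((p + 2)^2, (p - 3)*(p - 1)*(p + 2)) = p + 2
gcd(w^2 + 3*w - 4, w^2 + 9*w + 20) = w + 4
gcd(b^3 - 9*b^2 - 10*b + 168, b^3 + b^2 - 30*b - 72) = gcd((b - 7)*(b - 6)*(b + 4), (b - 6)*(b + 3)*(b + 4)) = b^2 - 2*b - 24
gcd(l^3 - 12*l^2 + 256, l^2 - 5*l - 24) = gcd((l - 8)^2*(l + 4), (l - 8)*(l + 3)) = l - 8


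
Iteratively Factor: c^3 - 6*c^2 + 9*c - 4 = (c - 1)*(c^2 - 5*c + 4) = (c - 4)*(c - 1)*(c - 1)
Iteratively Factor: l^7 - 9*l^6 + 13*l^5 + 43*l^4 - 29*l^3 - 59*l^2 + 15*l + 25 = (l - 5)*(l^6 - 4*l^5 - 7*l^4 + 8*l^3 + 11*l^2 - 4*l - 5) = (l - 5)*(l - 1)*(l^5 - 3*l^4 - 10*l^3 - 2*l^2 + 9*l + 5) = (l - 5)*(l - 1)^2*(l^4 - 2*l^3 - 12*l^2 - 14*l - 5) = (l - 5)*(l - 1)^2*(l + 1)*(l^3 - 3*l^2 - 9*l - 5) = (l - 5)^2*(l - 1)^2*(l + 1)*(l^2 + 2*l + 1) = (l - 5)^2*(l - 1)^2*(l + 1)^2*(l + 1)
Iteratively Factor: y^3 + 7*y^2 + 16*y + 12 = (y + 2)*(y^2 + 5*y + 6) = (y + 2)^2*(y + 3)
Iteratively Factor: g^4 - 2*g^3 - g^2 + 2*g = (g + 1)*(g^3 - 3*g^2 + 2*g) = (g - 2)*(g + 1)*(g^2 - g) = (g - 2)*(g - 1)*(g + 1)*(g)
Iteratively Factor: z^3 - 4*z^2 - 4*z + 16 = (z - 4)*(z^2 - 4) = (z - 4)*(z + 2)*(z - 2)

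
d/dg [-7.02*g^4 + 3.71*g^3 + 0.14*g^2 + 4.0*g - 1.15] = -28.08*g^3 + 11.13*g^2 + 0.28*g + 4.0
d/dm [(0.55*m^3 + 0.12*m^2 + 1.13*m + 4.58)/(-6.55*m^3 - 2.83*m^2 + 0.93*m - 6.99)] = (-1.77635683940025e-15*m^5 - 0.7705*m^4 + 15.826*m^3 + 81.773*m^2 + 24.2452*m - 12.1581)/(42.9025*m^6 + 37.073*m^5 - 4.1741*m^4 + 86.3052*m^3 + 40.4283*m^2 - 13.0014*m + 48.8601)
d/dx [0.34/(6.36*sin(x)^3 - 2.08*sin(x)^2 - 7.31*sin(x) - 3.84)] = (-6.4872*sin(x)^2 + 1.4144*sin(x) + 2.4854)*cos(x)/(-6.36*sin(x)^3 + 2.08*sin(x)^2 + 7.31*sin(x) + 3.84)^2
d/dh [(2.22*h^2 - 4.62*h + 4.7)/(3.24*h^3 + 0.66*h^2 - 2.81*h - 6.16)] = (-7.1928*h^4 + 29.9376*h^3 - 48.873*h^2 - 33.5544*h + 41.6662)/(10.4976*h^6 + 4.2768*h^5 - 17.7732*h^4 - 43.626*h^3 - 0.235099999999999*h^2 + 34.6192*h + 37.9456)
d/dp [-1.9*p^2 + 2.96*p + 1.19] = 2.96 - 3.8*p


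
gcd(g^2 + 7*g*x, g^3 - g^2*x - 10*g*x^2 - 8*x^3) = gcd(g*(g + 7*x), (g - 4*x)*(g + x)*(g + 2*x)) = 1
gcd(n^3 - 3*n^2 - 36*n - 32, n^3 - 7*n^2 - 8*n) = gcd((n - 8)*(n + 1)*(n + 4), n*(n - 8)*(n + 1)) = n^2 - 7*n - 8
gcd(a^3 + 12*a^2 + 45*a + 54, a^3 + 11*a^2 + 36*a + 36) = a^2 + 9*a + 18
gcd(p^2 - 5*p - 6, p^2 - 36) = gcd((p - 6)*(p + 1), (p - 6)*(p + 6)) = p - 6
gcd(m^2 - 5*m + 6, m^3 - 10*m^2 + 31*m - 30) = m^2 - 5*m + 6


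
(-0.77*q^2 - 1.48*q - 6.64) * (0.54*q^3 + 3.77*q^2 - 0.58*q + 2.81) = -0.4158*q^5 - 3.7021*q^4 - 8.7186*q^3 - 26.3381*q^2 - 0.307600000000001*q - 18.6584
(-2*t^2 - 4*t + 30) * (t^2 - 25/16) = -2*t^4 - 4*t^3 + 265*t^2/8 + 25*t/4 - 375/8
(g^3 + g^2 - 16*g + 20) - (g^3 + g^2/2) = g^2/2 - 16*g + 20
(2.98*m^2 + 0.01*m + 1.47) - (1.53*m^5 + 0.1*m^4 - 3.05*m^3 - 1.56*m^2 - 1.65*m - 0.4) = -1.53*m^5 - 0.1*m^4 + 3.05*m^3 + 4.54*m^2 + 1.66*m + 1.87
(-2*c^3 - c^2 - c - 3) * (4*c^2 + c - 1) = -8*c^5 - 6*c^4 - 3*c^3 - 12*c^2 - 2*c + 3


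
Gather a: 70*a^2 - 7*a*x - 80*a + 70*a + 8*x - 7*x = 70*a^2 + a*(-7*x - 10) + x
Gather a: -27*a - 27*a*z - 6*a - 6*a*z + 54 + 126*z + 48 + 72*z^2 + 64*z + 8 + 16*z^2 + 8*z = a*(-33*z - 33) + 88*z^2 + 198*z + 110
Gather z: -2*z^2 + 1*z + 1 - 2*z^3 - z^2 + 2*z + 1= -2*z^3 - 3*z^2 + 3*z + 2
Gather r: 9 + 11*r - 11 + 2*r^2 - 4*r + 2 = 2*r^2 + 7*r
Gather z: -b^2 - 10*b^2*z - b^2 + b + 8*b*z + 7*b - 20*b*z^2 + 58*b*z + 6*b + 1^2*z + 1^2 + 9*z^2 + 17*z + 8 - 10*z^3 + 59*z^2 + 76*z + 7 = -2*b^2 + 14*b - 10*z^3 + z^2*(68 - 20*b) + z*(-10*b^2 + 66*b + 94) + 16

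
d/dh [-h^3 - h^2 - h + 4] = -3*h^2 - 2*h - 1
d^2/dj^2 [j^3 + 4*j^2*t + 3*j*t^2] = 6*j + 8*t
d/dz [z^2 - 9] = 2*z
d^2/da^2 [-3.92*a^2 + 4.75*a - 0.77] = -7.84000000000000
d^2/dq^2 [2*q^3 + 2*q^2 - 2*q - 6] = 12*q + 4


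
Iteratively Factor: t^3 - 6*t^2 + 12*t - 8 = (t - 2)*(t^2 - 4*t + 4) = (t - 2)^2*(t - 2)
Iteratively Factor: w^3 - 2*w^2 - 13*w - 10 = (w + 2)*(w^2 - 4*w - 5) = (w - 5)*(w + 2)*(w + 1)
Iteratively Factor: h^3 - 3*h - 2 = (h - 2)*(h^2 + 2*h + 1) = (h - 2)*(h + 1)*(h + 1)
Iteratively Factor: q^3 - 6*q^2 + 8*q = (q - 4)*(q^2 - 2*q) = q*(q - 4)*(q - 2)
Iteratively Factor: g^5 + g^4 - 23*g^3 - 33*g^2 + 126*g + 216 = (g - 4)*(g^4 + 5*g^3 - 3*g^2 - 45*g - 54) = (g - 4)*(g + 3)*(g^3 + 2*g^2 - 9*g - 18) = (g - 4)*(g + 2)*(g + 3)*(g^2 - 9) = (g - 4)*(g + 2)*(g + 3)^2*(g - 3)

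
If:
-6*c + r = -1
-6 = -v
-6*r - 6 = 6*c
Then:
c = 0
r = -1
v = 6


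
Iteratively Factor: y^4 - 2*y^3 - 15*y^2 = (y)*(y^3 - 2*y^2 - 15*y) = y^2*(y^2 - 2*y - 15) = y^2*(y - 5)*(y + 3)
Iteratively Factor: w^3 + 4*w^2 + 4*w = (w + 2)*(w^2 + 2*w) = (w + 2)^2*(w)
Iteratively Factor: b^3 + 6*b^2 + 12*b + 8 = (b + 2)*(b^2 + 4*b + 4) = (b + 2)^2*(b + 2)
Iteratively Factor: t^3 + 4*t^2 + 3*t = (t + 1)*(t^2 + 3*t) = t*(t + 1)*(t + 3)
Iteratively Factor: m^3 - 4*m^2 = (m - 4)*(m^2) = m*(m - 4)*(m)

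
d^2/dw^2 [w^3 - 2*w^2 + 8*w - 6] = 6*w - 4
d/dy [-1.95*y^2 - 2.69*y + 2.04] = -3.9*y - 2.69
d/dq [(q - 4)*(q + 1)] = 2*q - 3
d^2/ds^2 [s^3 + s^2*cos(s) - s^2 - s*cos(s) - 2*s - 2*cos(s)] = -s^2*cos(s) - 4*s*sin(s) + s*cos(s) + 6*s + 2*sin(s) + 4*cos(s) - 2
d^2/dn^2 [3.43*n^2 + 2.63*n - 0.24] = 6.86000000000000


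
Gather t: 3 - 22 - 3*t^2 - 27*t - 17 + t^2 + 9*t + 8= -2*t^2 - 18*t - 28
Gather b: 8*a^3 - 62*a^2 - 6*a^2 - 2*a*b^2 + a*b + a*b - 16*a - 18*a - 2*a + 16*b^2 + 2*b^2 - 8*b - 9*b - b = 8*a^3 - 68*a^2 - 36*a + b^2*(18 - 2*a) + b*(2*a - 18)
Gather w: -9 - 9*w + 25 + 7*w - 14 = 2 - 2*w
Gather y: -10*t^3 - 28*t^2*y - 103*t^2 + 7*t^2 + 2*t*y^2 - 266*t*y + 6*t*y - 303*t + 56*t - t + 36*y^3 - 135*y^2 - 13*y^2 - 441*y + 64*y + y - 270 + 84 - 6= -10*t^3 - 96*t^2 - 248*t + 36*y^3 + y^2*(2*t - 148) + y*(-28*t^2 - 260*t - 376) - 192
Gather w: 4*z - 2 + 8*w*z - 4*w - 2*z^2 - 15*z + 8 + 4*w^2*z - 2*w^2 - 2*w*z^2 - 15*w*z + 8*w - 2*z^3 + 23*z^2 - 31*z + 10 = w^2*(4*z - 2) + w*(-2*z^2 - 7*z + 4) - 2*z^3 + 21*z^2 - 42*z + 16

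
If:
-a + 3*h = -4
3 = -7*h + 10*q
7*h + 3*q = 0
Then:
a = 337/91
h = -9/91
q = 3/13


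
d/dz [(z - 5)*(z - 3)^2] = (z - 3)*(3*z - 13)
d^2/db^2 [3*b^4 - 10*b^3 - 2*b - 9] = 12*b*(3*b - 5)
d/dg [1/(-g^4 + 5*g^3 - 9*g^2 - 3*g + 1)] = (4*g^3 - 15*g^2 + 18*g + 3)/(g^4 - 5*g^3 + 9*g^2 + 3*g - 1)^2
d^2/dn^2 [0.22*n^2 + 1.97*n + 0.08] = 0.440000000000000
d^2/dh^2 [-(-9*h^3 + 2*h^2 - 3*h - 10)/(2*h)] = 9 + 10/h^3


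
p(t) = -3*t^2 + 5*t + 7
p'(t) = 5 - 6*t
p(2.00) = 5.00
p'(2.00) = -7.00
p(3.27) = -8.73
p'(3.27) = -14.62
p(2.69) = -1.26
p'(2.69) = -11.14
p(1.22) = 8.63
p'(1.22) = -2.32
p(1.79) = 6.34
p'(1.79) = -5.74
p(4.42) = -29.51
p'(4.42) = -21.52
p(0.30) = 8.23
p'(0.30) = 3.20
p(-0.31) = 5.16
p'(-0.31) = 6.86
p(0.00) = 7.00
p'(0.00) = 5.00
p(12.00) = -365.00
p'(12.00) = -67.00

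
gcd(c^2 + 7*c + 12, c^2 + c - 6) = c + 3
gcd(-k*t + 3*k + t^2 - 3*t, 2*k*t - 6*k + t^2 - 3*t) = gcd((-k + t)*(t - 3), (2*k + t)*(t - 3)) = t - 3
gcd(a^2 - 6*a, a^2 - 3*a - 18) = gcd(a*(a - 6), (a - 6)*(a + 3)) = a - 6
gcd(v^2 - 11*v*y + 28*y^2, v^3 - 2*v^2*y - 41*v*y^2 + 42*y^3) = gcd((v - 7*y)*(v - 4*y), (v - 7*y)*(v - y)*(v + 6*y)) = -v + 7*y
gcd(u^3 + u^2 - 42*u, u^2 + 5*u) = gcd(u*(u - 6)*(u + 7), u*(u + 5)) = u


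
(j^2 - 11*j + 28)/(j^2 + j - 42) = (j^2 - 11*j + 28)/(j^2 + j - 42)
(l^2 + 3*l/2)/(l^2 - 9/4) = 2*l/(2*l - 3)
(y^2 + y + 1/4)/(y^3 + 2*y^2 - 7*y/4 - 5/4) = (2*y + 1)/(2*y^2 + 3*y - 5)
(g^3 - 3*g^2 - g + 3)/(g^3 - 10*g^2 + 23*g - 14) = (g^2 - 2*g - 3)/(g^2 - 9*g + 14)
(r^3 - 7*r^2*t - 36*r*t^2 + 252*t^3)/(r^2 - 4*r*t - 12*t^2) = (r^2 - r*t - 42*t^2)/(r + 2*t)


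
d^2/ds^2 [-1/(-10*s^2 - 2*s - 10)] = (-25*s^2 - 5*s + (10*s + 1)^2 - 25)/(5*s^2 + s + 5)^3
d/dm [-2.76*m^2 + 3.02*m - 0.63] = 3.02 - 5.52*m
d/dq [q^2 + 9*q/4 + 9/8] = 2*q + 9/4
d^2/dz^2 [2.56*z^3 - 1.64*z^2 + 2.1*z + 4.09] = 15.36*z - 3.28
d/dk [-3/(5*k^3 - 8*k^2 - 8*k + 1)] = 3*(15*k^2 - 16*k - 8)/(5*k^3 - 8*k^2 - 8*k + 1)^2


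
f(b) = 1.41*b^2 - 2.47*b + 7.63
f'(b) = 2.82*b - 2.47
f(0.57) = 6.68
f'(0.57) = -0.86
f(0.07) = 7.46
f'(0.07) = -2.27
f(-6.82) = 90.06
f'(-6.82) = -21.70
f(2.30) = 9.41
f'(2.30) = 4.02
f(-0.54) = 9.37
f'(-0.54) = -3.99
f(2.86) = 12.10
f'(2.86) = 5.60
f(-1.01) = 11.56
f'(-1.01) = -5.32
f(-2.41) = 21.77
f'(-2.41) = -9.27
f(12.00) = 181.03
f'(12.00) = 31.37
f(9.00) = 99.61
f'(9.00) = 22.91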